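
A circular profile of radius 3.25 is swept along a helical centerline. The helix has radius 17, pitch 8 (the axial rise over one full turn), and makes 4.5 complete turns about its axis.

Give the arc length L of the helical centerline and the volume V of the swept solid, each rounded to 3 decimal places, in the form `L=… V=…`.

2πR = 2π·17 = 106.814150
per-turn = √(106.814150² + 8²) = √(11409.2627 + 64) = √11473.2627 = 107.113317
L = 4.5 × 107.113317 = 482.009927
V = π·3.25² × L = 33.183072 × 482.009927 = 15994.570296

L=482.010 V=15994.570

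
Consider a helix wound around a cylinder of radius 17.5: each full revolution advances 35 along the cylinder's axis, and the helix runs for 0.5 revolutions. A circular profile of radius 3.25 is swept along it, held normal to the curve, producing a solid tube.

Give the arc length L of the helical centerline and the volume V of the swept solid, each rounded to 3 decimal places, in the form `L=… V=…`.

L=57.696 V=1914.527

2πR = 2π·17.5 = 109.955743
per-turn = √(109.955743² + 35²) = √(12090.2654 + 1225) = √13315.2654 = 115.391791
L = 0.5 × 115.391791 = 57.695895
V = π·3.25² × L = 33.183072 × 57.695895 = 1914.527075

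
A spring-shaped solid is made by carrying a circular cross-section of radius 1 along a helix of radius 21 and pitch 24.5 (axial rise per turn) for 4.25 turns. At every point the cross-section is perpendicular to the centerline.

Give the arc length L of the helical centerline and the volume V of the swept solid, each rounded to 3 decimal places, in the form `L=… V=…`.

L=570.359 V=1791.837

2πR = 2π·21 = 131.946891
per-turn = √(131.946891² + 24.5²) = √(17409.9822 + 600.25) = √18010.2322 = 134.202206
L = 4.25 × 134.202206 = 570.359377
V = π·1² × L = 3.141593 × 570.359377 = 1791.836827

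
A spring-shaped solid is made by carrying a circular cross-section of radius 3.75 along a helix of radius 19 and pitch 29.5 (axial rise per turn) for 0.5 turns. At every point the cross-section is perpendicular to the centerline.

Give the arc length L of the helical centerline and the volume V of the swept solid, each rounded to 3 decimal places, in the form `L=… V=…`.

2πR = 2π·19 = 119.380521
per-turn = √(119.380521² + 29.5²) = √(14251.7088 + 870.25) = √15121.9588 = 122.971374
L = 0.5 × 122.971374 = 61.485687
V = π·3.75² × L = 44.178647 × 61.485687 = 2716.354436

L=61.486 V=2716.354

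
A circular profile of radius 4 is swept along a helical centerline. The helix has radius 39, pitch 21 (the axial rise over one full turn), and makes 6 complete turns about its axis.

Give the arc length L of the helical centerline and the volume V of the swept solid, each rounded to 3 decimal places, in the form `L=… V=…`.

2πR = 2π·39 = 245.044227
per-turn = √(245.044227² + 21²) = √(60046.6732 + 441) = √60487.6732 = 245.942418
L = 6 × 245.942418 = 1475.654510
V = π·4² × L = 50.265482 × 1475.654510 = 74174.485911

L=1475.655 V=74174.486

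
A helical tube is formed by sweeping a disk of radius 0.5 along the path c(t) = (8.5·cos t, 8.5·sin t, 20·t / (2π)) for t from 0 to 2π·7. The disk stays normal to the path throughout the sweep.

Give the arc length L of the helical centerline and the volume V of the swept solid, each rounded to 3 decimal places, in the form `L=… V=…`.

L=399.204 V=313.534

2πR = 2π·8.5 = 53.407075
per-turn = √(53.407075² + 20²) = √(2852.3157 + 400) = √3252.3157 = 57.029077
L = 7 × 57.029077 = 399.203542
V = π·0.5² × L = 0.785398 × 399.203542 = 313.533729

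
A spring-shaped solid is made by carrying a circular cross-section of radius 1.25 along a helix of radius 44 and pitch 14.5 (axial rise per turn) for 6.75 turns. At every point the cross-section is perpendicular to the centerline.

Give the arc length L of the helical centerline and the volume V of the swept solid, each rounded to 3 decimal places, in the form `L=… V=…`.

2πR = 2π·44 = 276.460154
per-turn = √(276.460154² + 14.5²) = √(76430.2165 + 210.25) = √76640.4665 = 276.840146
L = 6.75 × 276.840146 = 1868.670986
V = π·1.25² × L = 4.908739 × 1868.670986 = 9172.817253

L=1868.671 V=9172.817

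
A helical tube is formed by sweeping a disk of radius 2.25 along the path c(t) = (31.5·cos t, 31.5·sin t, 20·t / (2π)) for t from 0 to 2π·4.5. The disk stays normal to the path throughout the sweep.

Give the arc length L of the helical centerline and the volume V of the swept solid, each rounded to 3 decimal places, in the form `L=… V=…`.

2πR = 2π·31.5 = 197.920337
per-turn = √(197.920337² + 20²) = √(39172.4599 + 400) = √39572.4599 = 198.928278
L = 4.5 × 198.928278 = 895.177252
V = π·2.25² × L = 15.904313 × 895.177252 = 14237.179034

L=895.177 V=14237.179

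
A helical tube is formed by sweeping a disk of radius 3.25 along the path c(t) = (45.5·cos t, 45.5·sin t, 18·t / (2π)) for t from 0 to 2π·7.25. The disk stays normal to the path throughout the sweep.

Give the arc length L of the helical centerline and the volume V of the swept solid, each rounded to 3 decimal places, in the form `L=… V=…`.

L=2076.770 V=68913.609

2πR = 2π·45.5 = 285.884931
per-turn = √(285.884931² + 18²) = √(81730.1940 + 324) = √82054.1940 = 286.451033
L = 7.25 × 286.451033 = 2076.769986
V = π·3.25² × L = 33.183072 × 2076.769986 = 68913.608809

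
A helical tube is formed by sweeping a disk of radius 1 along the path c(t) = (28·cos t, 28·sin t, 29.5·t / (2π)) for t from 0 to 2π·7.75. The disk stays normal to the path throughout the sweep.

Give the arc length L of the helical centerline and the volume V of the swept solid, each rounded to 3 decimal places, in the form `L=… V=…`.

L=1382.486 V=4343.209

2πR = 2π·28 = 175.929189
per-turn = √(175.929189² + 29.5²) = √(30951.0794 + 870.25) = √31821.3294 = 178.385340
L = 7.75 × 178.385340 = 1382.486382
V = π·1² × L = 3.141593 × 1382.486382 = 4343.209062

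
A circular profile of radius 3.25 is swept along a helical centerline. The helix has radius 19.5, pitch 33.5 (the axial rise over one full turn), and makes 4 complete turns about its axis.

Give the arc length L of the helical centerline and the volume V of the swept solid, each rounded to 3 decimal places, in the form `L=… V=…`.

L=508.077 V=16859.571

2πR = 2π·19.5 = 122.522113
per-turn = √(122.522113² + 33.5²) = √(15011.6683 + 1122.25) = √16133.9183 = 127.019362
L = 4 × 127.019362 = 508.077448
V = π·3.25² × L = 33.183072 × 508.077448 = 16859.570729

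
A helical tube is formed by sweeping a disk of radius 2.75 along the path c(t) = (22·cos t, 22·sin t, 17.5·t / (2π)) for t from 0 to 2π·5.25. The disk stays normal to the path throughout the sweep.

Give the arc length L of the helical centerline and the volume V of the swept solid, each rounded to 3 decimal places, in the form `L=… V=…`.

L=731.500 V=17379.204

2πR = 2π·22 = 138.230077
per-turn = √(138.230077² + 17.5²) = √(19107.5541 + 306.25) = √19413.8041 = 139.333428
L = 5.25 × 139.333428 = 731.500496
V = π·2.75² × L = 23.758294 × 731.500496 = 17379.204176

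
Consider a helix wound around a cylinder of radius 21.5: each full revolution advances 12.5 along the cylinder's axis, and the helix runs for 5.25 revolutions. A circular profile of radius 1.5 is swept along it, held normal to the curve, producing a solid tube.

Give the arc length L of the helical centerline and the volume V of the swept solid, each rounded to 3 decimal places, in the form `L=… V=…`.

L=712.244 V=5034.558

2πR = 2π·21.5 = 135.088484
per-turn = √(135.088484² + 12.5²) = √(18248.8985 + 156.25) = √18405.1485 = 135.665576
L = 5.25 × 135.665576 = 712.244275
V = π·1.5² × L = 7.068583 × 712.244275 = 5034.558106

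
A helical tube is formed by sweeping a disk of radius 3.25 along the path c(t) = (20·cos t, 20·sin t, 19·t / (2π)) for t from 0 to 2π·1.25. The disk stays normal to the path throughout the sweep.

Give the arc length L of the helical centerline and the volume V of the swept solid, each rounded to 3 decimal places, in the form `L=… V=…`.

2πR = 2π·20 = 125.663706
per-turn = √(125.663706² + 19²) = √(15791.3670 + 361) = √16152.3670 = 127.091963
L = 1.25 × 127.091963 = 158.864954
V = π·3.25² × L = 33.183072 × 158.864954 = 5271.627260

L=158.865 V=5271.627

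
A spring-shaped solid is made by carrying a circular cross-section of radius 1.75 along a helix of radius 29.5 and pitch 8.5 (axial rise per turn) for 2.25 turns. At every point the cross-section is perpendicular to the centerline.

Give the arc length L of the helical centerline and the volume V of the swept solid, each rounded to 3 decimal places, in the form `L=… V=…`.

2πR = 2π·29.5 = 185.353967
per-turn = √(185.353967² + 8.5²) = √(34356.0929 + 72.25) = √34428.3429 = 185.548762
L = 2.25 × 185.548762 = 417.484714
V = π·1.75² × L = 9.621128 × 417.484714 = 4016.673659

L=417.485 V=4016.674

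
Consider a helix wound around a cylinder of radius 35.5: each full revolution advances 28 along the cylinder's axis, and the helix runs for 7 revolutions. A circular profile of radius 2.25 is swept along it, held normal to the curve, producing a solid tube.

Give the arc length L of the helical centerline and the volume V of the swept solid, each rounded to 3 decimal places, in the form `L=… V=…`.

2πR = 2π·35.5 = 223.053078
per-turn = √(223.053078² + 28²) = √(49752.6758 + 784) = √50536.6758 = 224.803638
L = 7 × 224.803638 = 1573.625468
V = π·2.25² × L = 15.904313 × 1573.625468 = 25027.431687

L=1573.625 V=25027.432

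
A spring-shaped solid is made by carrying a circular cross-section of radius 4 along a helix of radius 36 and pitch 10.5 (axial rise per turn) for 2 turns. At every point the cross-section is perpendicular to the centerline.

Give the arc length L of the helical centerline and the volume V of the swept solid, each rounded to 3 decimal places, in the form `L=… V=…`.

2πR = 2π·36 = 226.194671
per-turn = √(226.194671² + 10.5²) = √(51164.0292 + 110.25) = √51274.2792 = 226.438246
L = 2 × 226.438246 = 452.876492
V = π·4² × L = 50.265482 × 452.876492 = 22764.055356

L=452.876 V=22764.055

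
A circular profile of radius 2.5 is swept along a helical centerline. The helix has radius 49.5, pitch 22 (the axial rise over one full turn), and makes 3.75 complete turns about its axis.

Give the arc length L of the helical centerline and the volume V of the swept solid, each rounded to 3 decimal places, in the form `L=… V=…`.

L=1169.230 V=22957.787

2πR = 2π·49.5 = 311.017673
per-turn = √(311.017673² + 22²) = √(96731.9927 + 484) = √97215.9927 = 311.794793
L = 3.75 × 311.794793 = 1169.230473
V = π·2.5² × L = 19.634954 × 1169.230473 = 22957.786642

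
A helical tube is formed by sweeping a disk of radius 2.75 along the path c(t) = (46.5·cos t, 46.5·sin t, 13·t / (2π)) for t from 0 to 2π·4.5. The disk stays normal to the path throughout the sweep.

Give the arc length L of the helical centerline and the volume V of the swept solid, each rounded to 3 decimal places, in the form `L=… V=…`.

L=1316.057 V=31267.278

2πR = 2π·46.5 = 292.168117
per-turn = √(292.168117² + 13²) = √(85362.2085 + 169) = √85531.2085 = 292.457191
L = 4.5 × 292.457191 = 1316.057359
V = π·2.75² × L = 23.758294 × 1316.057359 = 31267.278232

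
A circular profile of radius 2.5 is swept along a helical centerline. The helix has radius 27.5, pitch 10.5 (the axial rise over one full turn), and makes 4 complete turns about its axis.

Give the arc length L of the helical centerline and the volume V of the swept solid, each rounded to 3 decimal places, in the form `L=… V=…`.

L=692.425 V=13595.740

2πR = 2π·27.5 = 172.787596
per-turn = √(172.787596² + 10.5²) = √(29855.5533 + 110.25) = √29965.8033 = 173.106335
L = 4 × 173.106335 = 692.425341
V = π·2.5² × L = 19.634954 × 692.425341 = 13595.739780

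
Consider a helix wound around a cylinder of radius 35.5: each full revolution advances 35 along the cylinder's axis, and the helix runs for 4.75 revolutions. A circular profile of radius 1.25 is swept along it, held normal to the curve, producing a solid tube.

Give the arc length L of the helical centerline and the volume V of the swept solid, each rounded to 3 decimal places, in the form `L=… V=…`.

L=1072.466 V=5264.456

2πR = 2π·35.5 = 223.053078
per-turn = √(223.053078² + 35²) = √(49752.6758 + 1225) = √50977.6758 = 225.782364
L = 4.75 × 225.782364 = 1072.466228
V = π·1.25² × L = 4.908739 × 1072.466228 = 5264.456285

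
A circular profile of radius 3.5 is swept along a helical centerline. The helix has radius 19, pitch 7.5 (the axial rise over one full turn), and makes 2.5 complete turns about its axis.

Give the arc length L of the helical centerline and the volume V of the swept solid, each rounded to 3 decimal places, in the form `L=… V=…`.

L=299.040 V=11508.396

2πR = 2π·19 = 119.380521
per-turn = √(119.380521² + 7.5²) = √(14251.7088 + 56.25) = √14307.9588 = 119.615880
L = 2.5 × 119.615880 = 299.039700
V = π·3.5² × L = 38.484510 × 299.039700 = 11508.396330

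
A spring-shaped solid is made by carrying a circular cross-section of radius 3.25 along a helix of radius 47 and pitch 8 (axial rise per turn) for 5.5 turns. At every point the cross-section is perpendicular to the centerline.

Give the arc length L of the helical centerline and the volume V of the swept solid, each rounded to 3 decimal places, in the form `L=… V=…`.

2πR = 2π·47 = 295.309709
per-turn = √(295.309709² + 8²) = √(87207.8245 + 64) = √87271.8245 = 295.418050
L = 5.5 × 295.418050 = 1624.799277
V = π·3.25² × L = 33.183072 × 1624.799277 = 53915.832052

L=1624.799 V=53915.832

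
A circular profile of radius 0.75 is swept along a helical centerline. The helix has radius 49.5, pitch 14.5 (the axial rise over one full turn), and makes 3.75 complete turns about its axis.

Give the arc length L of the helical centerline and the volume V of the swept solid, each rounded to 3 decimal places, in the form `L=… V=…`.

L=1167.583 V=2063.290

2πR = 2π·49.5 = 311.017673
per-turn = √(311.017673² + 14.5²) = √(96731.9927 + 210.25) = √96942.2427 = 311.355493
L = 3.75 × 311.355493 = 1167.583097
V = π·0.75² × L = 1.767146 × 1167.583097 = 2063.289645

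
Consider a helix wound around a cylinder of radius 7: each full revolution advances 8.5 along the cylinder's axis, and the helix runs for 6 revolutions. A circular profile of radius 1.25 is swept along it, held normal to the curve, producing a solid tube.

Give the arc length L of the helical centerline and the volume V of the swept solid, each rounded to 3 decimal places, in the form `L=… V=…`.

L=268.777 V=1319.355

2πR = 2π·7 = 43.982297
per-turn = √(43.982297² + 8.5²) = √(1934.4425 + 72.25) = √2006.6925 = 44.796121
L = 6 × 44.796121 = 268.776726
V = π·1.25² × L = 4.908739 × 268.776726 = 1319.354670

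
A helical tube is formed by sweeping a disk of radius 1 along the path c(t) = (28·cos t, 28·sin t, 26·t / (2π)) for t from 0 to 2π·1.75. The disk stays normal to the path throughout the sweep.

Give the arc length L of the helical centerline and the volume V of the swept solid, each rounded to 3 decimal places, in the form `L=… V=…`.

2πR = 2π·28 = 175.929189
per-turn = √(175.929189² + 26²) = √(30951.0794 + 676) = √31627.0794 = 177.840039
L = 1.75 × 177.840039 = 311.220068
V = π·1² × L = 3.141593 × 311.220068 = 977.726679

L=311.220 V=977.727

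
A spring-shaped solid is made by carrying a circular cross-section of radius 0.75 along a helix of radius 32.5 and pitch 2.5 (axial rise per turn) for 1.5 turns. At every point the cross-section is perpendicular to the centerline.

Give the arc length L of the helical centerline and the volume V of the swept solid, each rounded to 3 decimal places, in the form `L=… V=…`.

L=306.328 V=541.327

2πR = 2π·32.5 = 204.203522
per-turn = √(204.203522² + 2.5²) = √(41699.0786 + 6.25) = √41705.3286 = 204.218825
L = 1.5 × 204.218825 = 306.328238
V = π·0.75² × L = 1.767146 × 306.328238 = 541.326680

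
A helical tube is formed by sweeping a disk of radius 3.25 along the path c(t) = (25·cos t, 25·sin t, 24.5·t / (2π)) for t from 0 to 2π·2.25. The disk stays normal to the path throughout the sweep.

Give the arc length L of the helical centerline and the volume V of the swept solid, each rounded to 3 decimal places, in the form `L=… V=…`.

L=357.702 V=11869.662

2πR = 2π·25 = 157.079633
per-turn = √(157.079633² + 24.5²) = √(24674.0110 + 600.25) = √25274.2610 = 158.978807
L = 2.25 × 158.978807 = 357.702315
V = π·3.25² × L = 33.183072 × 357.702315 = 11869.661825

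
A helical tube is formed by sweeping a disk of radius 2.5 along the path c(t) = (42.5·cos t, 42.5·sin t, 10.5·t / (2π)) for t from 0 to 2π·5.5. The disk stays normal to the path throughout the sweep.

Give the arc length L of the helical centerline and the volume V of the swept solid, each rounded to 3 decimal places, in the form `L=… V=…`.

L=1469.830 V=28860.035

2πR = 2π·42.5 = 267.035376
per-turn = √(267.035376² + 10.5²) = √(71307.8918 + 110.25) = √71418.1418 = 267.241729
L = 5.5 × 267.241729 = 1469.829510
V = π·2.5² × L = 19.634954 × 1469.829510 = 28860.034948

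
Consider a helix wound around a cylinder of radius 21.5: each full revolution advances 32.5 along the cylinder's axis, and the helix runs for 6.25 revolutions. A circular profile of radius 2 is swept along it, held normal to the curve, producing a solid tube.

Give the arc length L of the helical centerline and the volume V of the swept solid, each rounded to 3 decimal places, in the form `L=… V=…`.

2πR = 2π·21.5 = 135.088484
per-turn = √(135.088484² + 32.5²) = √(18248.8985 + 1056.25) = √19305.1485 = 138.942969
L = 6.25 × 138.942969 = 868.393554
V = π·2² × L = 12.566371 × 868.393554 = 10912.555240

L=868.394 V=10912.555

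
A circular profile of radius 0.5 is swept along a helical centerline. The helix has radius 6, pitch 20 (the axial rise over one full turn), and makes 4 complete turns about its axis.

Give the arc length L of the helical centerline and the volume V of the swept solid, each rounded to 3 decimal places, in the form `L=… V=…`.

2πR = 2π·6 = 37.699112
per-turn = √(37.699112² + 20²) = √(1421.2230 + 400) = √1821.2230 = 42.675790
L = 4 × 42.675790 = 170.703159
V = π·0.5² × L = 0.785398 × 170.703159 = 134.069948

L=170.703 V=134.070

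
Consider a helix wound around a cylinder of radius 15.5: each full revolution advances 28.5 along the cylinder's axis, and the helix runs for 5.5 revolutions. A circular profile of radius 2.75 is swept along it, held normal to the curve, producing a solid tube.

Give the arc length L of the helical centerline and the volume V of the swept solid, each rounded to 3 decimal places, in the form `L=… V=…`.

L=558.106 V=13259.649

2πR = 2π·15.5 = 97.389372
per-turn = √(97.389372² + 28.5²) = √(9484.6898 + 812.25) = √10296.9398 = 101.473838
L = 5.5 × 101.473838 = 558.106110
V = π·2.75² × L = 23.758294 × 558.106110 = 13259.649288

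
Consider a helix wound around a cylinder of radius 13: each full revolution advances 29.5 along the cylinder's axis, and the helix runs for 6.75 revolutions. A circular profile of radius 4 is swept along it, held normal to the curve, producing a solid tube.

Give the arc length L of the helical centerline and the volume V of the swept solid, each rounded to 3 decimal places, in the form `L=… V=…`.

2πR = 2π·13 = 81.681409
per-turn = √(81.681409² + 29.5²) = √(6671.8526 + 870.25) = √7542.1026 = 86.845280
L = 6.75 × 86.845280 = 586.205637
V = π·4² × L = 50.265482 × 586.205637 = 29465.909151

L=586.206 V=29465.909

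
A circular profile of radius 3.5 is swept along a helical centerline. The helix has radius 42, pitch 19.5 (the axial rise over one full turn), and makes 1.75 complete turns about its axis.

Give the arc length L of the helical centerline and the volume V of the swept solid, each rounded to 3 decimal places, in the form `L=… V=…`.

2πR = 2π·42 = 263.893783
per-turn = √(263.893783² + 19.5²) = √(69639.9287 + 380.25) = √70020.1787 = 264.613262
L = 1.75 × 264.613262 = 463.073209
V = π·3.5² × L = 38.484510 × 463.073209 = 17821.145555

L=463.073 V=17821.146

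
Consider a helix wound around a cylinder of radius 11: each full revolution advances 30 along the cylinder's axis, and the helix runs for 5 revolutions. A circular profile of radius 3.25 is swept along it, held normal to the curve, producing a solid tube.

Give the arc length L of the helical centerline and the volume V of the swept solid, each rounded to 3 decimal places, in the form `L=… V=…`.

L=376.726 V=12500.914

2πR = 2π·11 = 69.115038
per-turn = √(69.115038² + 30²) = √(4776.8885 + 900) = √5676.8885 = 75.345129
L = 5 × 75.345129 = 376.725647
V = π·3.25² × L = 33.183072 × 376.725647 = 12500.914427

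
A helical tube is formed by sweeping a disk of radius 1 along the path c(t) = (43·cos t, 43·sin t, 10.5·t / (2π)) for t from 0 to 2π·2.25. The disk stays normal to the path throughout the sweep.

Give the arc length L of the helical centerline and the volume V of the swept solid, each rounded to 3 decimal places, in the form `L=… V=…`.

2πR = 2π·43 = 270.176968
per-turn = √(270.176968² + 10.5²) = √(72995.5942 + 110.25) = √73105.8442 = 270.380924
L = 2.25 × 270.380924 = 608.357079
V = π·1² × L = 3.141593 × 608.357079 = 1911.210131

L=608.357 V=1911.210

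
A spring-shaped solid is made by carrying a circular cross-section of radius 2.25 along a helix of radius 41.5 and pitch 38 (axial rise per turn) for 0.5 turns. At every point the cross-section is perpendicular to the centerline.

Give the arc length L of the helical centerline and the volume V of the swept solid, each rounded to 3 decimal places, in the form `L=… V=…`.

L=131.753 V=2095.445

2πR = 2π·41.5 = 260.752190
per-turn = √(260.752190² + 38²) = √(67991.7047 + 1444) = √69435.7047 = 263.506555
L = 0.5 × 263.506555 = 131.753278
V = π·2.25² × L = 15.904313 × 131.753278 = 2095.445342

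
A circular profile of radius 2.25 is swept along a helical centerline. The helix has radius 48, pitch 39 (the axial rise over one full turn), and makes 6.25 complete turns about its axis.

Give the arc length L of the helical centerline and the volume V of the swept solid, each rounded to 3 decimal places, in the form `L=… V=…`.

2πR = 2π·48 = 301.592895
per-turn = √(301.592895² + 39²) = √(90958.2742 + 1521) = √92479.2742 = 304.104052
L = 6.25 × 304.104052 = 1900.650322
V = π·2.25² × L = 15.904313 × 1900.650322 = 30228.537263

L=1900.650 V=30228.537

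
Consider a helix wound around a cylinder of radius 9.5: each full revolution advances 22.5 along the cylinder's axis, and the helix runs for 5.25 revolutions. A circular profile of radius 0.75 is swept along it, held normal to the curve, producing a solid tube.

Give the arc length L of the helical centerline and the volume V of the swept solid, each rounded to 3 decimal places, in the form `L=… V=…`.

L=334.898 V=591.814

2πR = 2π·9.5 = 59.690260
per-turn = √(59.690260² + 22.5²) = √(3562.9272 + 506.25) = √4069.1772 = 63.790103
L = 5.25 × 63.790103 = 334.898039
V = π·0.75² × L = 1.767146 × 334.898039 = 591.813685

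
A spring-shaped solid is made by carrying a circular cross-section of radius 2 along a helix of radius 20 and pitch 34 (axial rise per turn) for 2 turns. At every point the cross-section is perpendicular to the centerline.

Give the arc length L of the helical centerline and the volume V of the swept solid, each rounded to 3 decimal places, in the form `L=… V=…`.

2πR = 2π·20 = 125.663706
per-turn = √(125.663706² + 34²) = √(15791.3670 + 1156) = √16947.3670 = 130.182053
L = 2 × 130.182053 = 260.364107
V = π·2² × L = 12.566371 × 260.364107 = 3271.831862

L=260.364 V=3271.832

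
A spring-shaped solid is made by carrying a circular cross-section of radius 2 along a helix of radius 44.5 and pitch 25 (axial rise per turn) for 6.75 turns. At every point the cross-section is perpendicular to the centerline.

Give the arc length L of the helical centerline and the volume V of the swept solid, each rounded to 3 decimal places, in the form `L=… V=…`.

L=1894.841 V=23811.274

2πR = 2π·44.5 = 279.601746
per-turn = √(279.601746² + 25²) = √(78177.1365 + 625) = √78802.1365 = 280.717182
L = 6.75 × 280.717182 = 1894.840981
V = π·2² × L = 12.566371 × 1894.840981 = 23811.274020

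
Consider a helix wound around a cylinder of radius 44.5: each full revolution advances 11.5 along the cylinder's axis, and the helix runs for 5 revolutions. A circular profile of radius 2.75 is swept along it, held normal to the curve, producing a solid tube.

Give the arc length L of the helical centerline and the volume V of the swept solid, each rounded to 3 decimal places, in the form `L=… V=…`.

L=1399.191 V=33242.385

2πR = 2π·44.5 = 279.601746
per-turn = √(279.601746² + 11.5²) = √(78177.1365 + 132.25) = √78309.3865 = 279.838143
L = 5 × 279.838143 = 1399.190717
V = π·2.75² × L = 23.758294 × 1399.190717 = 33242.385027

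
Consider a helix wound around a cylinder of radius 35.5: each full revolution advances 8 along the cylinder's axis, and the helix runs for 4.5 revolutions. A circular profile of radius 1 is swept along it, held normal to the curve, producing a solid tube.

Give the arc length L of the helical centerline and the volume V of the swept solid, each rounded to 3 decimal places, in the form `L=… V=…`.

2πR = 2π·35.5 = 223.053078
per-turn = √(223.053078² + 8²) = √(49752.6758 + 64) = √49816.6758 = 223.196496
L = 4.5 × 223.196496 = 1004.384232
V = π·1² × L = 3.141593 × 1004.384232 = 3155.366123

L=1004.384 V=3155.366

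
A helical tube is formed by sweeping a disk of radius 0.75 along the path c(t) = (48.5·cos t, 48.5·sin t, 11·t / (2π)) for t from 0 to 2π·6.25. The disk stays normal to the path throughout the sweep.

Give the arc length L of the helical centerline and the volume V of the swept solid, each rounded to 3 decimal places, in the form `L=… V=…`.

2πR = 2π·48.5 = 304.734487
per-turn = √(304.734487² + 11²) = √(92863.1078 + 121) = √92984.1078 = 304.932956
L = 6.25 × 304.932956 = 1905.830977
V = π·0.75² × L = 1.767146 × 1905.830977 = 3367.881335

L=1905.831 V=3367.881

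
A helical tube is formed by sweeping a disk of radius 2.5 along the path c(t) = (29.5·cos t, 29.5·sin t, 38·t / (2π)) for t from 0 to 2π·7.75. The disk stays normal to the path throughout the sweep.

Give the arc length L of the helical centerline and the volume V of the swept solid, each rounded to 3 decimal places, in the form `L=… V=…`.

2πR = 2π·29.5 = 185.353967
per-turn = √(185.353967² + 38²) = √(34356.0929 + 1444) = √35800.0929 = 189.209125
L = 7.75 × 189.209125 = 1466.370717
V = π·2.5² × L = 19.634954 × 1466.370717 = 28792.121709

L=1466.371 V=28792.122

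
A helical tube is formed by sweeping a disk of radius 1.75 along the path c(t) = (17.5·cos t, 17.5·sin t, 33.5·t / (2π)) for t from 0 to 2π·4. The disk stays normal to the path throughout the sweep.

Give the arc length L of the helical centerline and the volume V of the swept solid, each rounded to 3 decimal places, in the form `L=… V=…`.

L=459.783 V=4423.629

2πR = 2π·17.5 = 109.955743
per-turn = √(109.955743² + 33.5²) = √(12090.2654 + 1122.25) = √13212.5154 = 114.945706
L = 4 × 114.945706 = 459.782825
V = π·1.75² × L = 9.621128 × 459.782825 = 4423.629183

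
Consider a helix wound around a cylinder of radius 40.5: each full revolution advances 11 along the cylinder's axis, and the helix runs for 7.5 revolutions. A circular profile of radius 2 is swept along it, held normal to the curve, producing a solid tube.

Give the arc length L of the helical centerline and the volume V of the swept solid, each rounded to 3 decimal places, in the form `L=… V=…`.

L=1910.300 V=24005.536

2πR = 2π·40.5 = 254.469005
per-turn = √(254.469005² + 11²) = √(64754.4745 + 121) = √64875.4745 = 254.706644
L = 7.5 × 254.706644 = 1910.299830
V = π·2² × L = 12.566371 × 1910.299830 = 24005.535644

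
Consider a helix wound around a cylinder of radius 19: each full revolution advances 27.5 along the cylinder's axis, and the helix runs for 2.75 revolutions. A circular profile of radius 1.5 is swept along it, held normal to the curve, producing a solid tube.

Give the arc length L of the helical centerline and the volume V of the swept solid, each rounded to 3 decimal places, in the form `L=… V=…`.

2πR = 2π·19 = 119.380521
per-turn = √(119.380521² + 27.5²) = √(14251.7088 + 756.25) = √15007.9588 = 122.506974
L = 2.75 × 122.506974 = 336.894179
V = π·1.5² × L = 7.068583 × 336.894179 = 2381.364628

L=336.894 V=2381.365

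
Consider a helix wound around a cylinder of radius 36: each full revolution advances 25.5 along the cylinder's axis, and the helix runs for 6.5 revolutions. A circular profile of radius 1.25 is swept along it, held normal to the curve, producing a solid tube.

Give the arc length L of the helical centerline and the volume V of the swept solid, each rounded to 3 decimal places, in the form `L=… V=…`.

2πR = 2π·36 = 226.194671
per-turn = √(226.194671² + 25.5²) = √(51164.0292 + 650.25) = √51814.2792 = 227.627501
L = 6.5 × 227.627501 = 1479.578757
V = π·1.25² × L = 4.908739 × 1479.578757 = 7262.865237

L=1479.579 V=7262.865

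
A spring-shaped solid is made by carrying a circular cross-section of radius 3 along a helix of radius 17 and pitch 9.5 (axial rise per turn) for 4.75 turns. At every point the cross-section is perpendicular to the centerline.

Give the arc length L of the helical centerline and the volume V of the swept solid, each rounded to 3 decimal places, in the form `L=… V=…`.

2πR = 2π·17 = 106.814150
per-turn = √(106.814150² + 9.5²) = √(11409.2627 + 90.25) = √11499.5127 = 107.235781
L = 4.75 × 107.235781 = 509.369959
V = π·3² × L = 28.274334 × 509.369959 = 14402.096287

L=509.370 V=14402.096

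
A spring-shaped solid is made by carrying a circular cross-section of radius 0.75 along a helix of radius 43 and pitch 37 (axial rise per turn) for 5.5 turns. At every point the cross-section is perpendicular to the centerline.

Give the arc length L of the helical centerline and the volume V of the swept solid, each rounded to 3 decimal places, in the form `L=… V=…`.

2πR = 2π·43 = 270.176968
per-turn = √(270.176968² + 37²) = √(72995.5942 + 1369) = √74364.5942 = 272.698724
L = 5.5 × 272.698724 = 1499.842983
V = π·0.75² × L = 1.767146 × 1499.842983 = 2650.441329

L=1499.843 V=2650.441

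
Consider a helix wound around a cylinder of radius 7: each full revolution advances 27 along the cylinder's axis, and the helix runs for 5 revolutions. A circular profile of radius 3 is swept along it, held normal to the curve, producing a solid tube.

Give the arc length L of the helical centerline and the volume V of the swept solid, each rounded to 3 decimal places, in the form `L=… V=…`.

2πR = 2π·7 = 43.982297
per-turn = √(43.982297² + 27²) = √(1934.4425 + 729) = √2663.4425 = 51.608550
L = 5 × 51.608550 = 258.042751
V = π·3² × L = 28.274334 × 258.042751 = 7295.986910

L=258.043 V=7295.987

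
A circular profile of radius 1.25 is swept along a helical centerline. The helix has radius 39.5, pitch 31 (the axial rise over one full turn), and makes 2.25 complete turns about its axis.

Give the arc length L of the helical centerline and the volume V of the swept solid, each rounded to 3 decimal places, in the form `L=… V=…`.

2πR = 2π·39.5 = 248.185820
per-turn = √(248.185820² + 31²) = √(61596.2011 + 961) = √62557.2011 = 250.114376
L = 2.25 × 250.114376 = 562.757346
V = π·1.25² × L = 4.908739 × 562.757346 = 2762.428662

L=562.757 V=2762.429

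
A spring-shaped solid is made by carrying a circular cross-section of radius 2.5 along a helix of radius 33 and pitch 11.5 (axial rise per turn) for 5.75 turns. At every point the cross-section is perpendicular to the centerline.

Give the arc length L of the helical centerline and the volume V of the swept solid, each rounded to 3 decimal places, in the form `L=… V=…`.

2πR = 2π·33 = 207.345115
per-turn = √(207.345115² + 11.5²) = √(42991.9968 + 132.25) = √43124.2468 = 207.663783
L = 5.75 × 207.663783 = 1194.066752
V = π·2.5² × L = 19.634954 × 1194.066752 = 23445.445855

L=1194.067 V=23445.446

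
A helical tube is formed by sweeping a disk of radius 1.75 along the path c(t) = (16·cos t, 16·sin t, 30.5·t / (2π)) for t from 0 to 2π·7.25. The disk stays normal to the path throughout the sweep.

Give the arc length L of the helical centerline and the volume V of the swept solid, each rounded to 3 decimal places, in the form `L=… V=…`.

2πR = 2π·16 = 100.530965
per-turn = √(100.530965² + 30.5²) = √(10106.4749 + 930.25) = √11036.7249 = 105.055818
L = 7.25 × 105.055818 = 761.654681
V = π·1.75² × L = 9.621128 × 761.654681 = 7327.976797

L=761.655 V=7327.977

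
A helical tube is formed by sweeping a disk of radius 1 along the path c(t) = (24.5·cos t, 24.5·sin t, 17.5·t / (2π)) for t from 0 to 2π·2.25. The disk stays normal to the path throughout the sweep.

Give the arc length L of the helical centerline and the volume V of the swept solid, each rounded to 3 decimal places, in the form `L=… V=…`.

2πR = 2π·24.5 = 153.938040
per-turn = √(153.938040² + 17.5²) = √(23696.9202 + 306.25) = √24003.1702 = 154.929565
L = 2.25 × 154.929565 = 348.591522
V = π·1² × L = 3.141593 × 348.591522 = 1095.132564

L=348.592 V=1095.133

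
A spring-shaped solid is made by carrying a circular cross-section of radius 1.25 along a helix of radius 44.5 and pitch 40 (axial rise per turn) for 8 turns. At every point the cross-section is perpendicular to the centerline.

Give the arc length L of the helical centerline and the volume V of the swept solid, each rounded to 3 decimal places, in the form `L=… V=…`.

2πR = 2π·44.5 = 279.601746
per-turn = √(279.601746² + 40²) = √(78177.1365 + 1600) = √79777.1365 = 282.448467
L = 8 × 282.448467 = 2259.587735
V = π·1.25² × L = 4.908739 × 2259.587735 = 11091.725358

L=2259.588 V=11091.725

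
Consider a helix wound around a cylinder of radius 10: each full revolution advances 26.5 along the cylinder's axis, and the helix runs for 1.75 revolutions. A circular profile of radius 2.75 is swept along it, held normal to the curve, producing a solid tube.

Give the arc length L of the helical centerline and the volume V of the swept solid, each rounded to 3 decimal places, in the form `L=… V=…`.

2πR = 2π·10 = 62.831853
per-turn = √(62.831853² + 26.5²) = √(3947.8418 + 702.25) = √4650.0918 = 68.191581
L = 1.75 × 68.191581 = 119.335267
V = π·2.75² × L = 23.758294 × 119.335267 = 2835.202417

L=119.335 V=2835.202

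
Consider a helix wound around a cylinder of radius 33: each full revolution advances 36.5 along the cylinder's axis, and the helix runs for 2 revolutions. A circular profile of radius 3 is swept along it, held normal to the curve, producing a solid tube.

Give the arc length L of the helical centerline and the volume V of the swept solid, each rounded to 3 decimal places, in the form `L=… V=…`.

L=421.066 V=11905.374

2πR = 2π·33 = 207.345115
per-turn = √(207.345115² + 36.5²) = √(42991.9968 + 1332.25) = √44324.2468 = 210.533244
L = 2 × 210.533244 = 421.066488
V = π·3² × L = 28.274334 × 421.066488 = 11905.374461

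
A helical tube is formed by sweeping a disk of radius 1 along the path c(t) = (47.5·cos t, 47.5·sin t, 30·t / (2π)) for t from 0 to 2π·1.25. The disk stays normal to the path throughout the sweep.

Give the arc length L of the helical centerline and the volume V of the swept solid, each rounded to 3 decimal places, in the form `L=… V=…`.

L=374.944 V=1177.922

2πR = 2π·47.5 = 298.451302
per-turn = √(298.451302² + 30²) = √(89073.1797 + 900) = √89973.1797 = 299.955296
L = 1.25 × 299.955296 = 374.944120
V = π·1² × L = 3.141593 × 374.944120 = 1177.921694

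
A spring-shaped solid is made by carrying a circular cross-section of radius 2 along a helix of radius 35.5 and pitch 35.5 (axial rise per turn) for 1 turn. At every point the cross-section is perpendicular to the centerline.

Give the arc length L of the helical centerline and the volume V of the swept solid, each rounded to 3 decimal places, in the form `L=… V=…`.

2πR = 2π·35.5 = 223.053078
per-turn = √(223.053078² + 35.5²) = √(49752.6758 + 1260.25) = √51012.9258 = 225.860412
L = 1 × 225.860412 = 225.860412
V = π·2² × L = 12.566371 × 225.860412 = 2838.245646

L=225.860 V=2838.246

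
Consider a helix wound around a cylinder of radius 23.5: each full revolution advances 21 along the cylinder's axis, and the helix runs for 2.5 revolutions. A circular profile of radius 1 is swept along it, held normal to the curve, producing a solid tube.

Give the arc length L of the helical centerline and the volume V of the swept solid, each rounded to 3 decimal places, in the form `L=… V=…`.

L=372.852 V=1171.349

2πR = 2π·23.5 = 147.654855
per-turn = √(147.654855² + 21²) = √(21801.9561 + 441) = √22242.9561 = 149.140726
L = 2.5 × 149.140726 = 372.851815
V = π·1² × L = 3.141593 × 372.851815 = 1171.348522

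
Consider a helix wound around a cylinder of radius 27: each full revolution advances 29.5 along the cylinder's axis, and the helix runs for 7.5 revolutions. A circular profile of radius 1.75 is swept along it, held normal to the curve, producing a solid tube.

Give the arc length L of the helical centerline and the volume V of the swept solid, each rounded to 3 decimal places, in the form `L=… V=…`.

L=1291.439 V=12425.095

2πR = 2π·27 = 169.646003
per-turn = √(169.646003² + 29.5²) = √(28779.7664 + 870.25) = √29650.0164 = 172.191801
L = 7.5 × 172.191801 = 1291.438510
V = π·1.75² × L = 9.621128 × 1291.438510 = 12425.094563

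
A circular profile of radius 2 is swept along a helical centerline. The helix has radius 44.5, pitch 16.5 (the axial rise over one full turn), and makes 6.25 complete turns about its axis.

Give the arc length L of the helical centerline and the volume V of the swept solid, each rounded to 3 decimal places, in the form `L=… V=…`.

L=1750.551 V=21998.074

2πR = 2π·44.5 = 279.601746
per-turn = √(279.601746² + 16.5²) = √(78177.1365 + 272.25) = √78449.3865 = 280.088176
L = 6.25 × 280.088176 = 1750.551101
V = π·2² × L = 12.566371 × 1750.551101 = 21998.073920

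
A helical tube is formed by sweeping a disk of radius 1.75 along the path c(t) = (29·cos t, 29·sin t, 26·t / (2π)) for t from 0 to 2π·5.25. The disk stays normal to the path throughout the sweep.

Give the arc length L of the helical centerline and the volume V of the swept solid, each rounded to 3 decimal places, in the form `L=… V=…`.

2πR = 2π·29 = 182.212374
per-turn = √(182.212374² + 26²) = √(33201.3492 + 676) = √33877.3492 = 184.058005
L = 5.25 × 184.058005 = 966.304526
V = π·1.75² × L = 9.621128 × 966.304526 = 9296.939053

L=966.305 V=9296.939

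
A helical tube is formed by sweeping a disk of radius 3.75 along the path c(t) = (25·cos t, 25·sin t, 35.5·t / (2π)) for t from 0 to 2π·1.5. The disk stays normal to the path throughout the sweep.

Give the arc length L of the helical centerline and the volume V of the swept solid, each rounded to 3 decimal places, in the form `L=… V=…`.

L=241.562 V=10671.872

2πR = 2π·25 = 157.079633
per-turn = √(157.079633² + 35.5²) = √(24674.0110 + 1260.25) = √25934.2610 = 161.041178
L = 1.5 × 161.041178 = 241.561767
V = π·3.75² × L = 44.178647 × 241.561767 = 10671.871957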